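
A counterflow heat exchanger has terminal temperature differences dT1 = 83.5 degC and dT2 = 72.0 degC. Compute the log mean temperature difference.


LMTD = (dT1 - dT2) / ln(dT1/dT2)
= (83.5 - 72.0) / ln(83.5 / 72.0) = 11.5 / 0.148181 = 77.61

77.61 degC


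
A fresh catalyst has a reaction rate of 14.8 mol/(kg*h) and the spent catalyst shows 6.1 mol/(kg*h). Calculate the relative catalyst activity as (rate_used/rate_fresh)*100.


Activity (%) = (rate_used / rate_fresh) * 100
rate_used = 6.1, rate_fresh = 14.8
= (6.1 / 14.8) * 100
= 0.4122 * 100 = 41.22

41.22 %


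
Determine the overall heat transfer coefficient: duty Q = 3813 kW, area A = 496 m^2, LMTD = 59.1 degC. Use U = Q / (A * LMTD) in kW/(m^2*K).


From Q = U*A*LMTD, U = Q / (A * LMTD)
U = 3813 / (496 * 59.1) = 3813 / 29313.6 = 0.1301

0.1301 kW/(m^2*K)


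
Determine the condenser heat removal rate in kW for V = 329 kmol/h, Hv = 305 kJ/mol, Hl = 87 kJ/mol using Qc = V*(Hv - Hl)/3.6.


Qc = 329 * (305 - 87) / 3.6 = 329 * 218 / 3.6 = 19920

19920 kW


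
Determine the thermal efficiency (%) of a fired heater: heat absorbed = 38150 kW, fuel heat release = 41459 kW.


Furnace efficiency = Q_absorbed / Q_fuel * 100
= 38150 / 41459 * 100 = 92.02

92.02 %


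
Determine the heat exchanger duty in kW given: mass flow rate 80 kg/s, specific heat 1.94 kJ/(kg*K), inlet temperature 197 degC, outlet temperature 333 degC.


Q = m_dot * cp * delta_T
delta_T = 333 - 197 = 136 K
Q = 80 * 1.94 * 136
= 155.2 * 136
= 21107.2 kW

21107.2 kW


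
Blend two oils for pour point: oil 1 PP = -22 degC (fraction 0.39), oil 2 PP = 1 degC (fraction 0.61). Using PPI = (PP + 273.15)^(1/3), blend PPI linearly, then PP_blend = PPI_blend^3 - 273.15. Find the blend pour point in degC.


PPI_1 = (-22 + 273.15)^(1/3) = 6.30925
PPI_2 = (1 + 273.15)^(1/3) = 6.49625
PPI_blend = 0.39 * 6.30925 + 0.61 * 6.49625 = 6.42332
PP_blend = 6.42332^3 - 273.15 = 265.02 - 273.15 = -8.13

-8.13 degC


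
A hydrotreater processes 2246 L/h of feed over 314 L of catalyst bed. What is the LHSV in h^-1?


LHSV = volumetric feed rate / catalyst volume
= 2246 L/h / 314 L
= 7.153 h^-1

7.153 h^-1


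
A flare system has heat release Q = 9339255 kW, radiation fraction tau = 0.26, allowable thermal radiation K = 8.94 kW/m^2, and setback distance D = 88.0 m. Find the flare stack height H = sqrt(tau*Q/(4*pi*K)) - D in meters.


tau*Q/(4*pi*K) = 0.26 * 9339255 / (4 * pi * 8.94) = 21614.2
sqrt(21614.2) = 147.018
H = 147.018 - 88.0 = 59.02

59.02 m


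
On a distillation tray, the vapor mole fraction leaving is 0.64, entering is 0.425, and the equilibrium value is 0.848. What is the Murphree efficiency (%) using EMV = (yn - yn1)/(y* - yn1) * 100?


Murphree vapor efficiency: EMV = (y_n - y_(n-1)) / (y*_n - y_(n-1)) * 100
EMV = (0.64 - 0.425) / (0.848 - 0.425) * 100 = 0.215 / 0.423 * 100 = 50.83

50.83 %


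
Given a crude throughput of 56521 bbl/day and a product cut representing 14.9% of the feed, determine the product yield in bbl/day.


Crude throughput = 56521 bbl/day
Fraction yield = 14.9%
yield = throughput * fraction / 100
yield = 56521 * 14.9 / 100 = 8421.629

8421.629 bbl/day


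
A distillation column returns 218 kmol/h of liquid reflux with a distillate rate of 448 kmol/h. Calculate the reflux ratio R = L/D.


Reflux ratio definition: R = L / D (liquid returned / distillate withdrawn)
L = 218 kmol/h, D = 448 kmol/h
R = 218 / 448 = 0.4866

0.4866


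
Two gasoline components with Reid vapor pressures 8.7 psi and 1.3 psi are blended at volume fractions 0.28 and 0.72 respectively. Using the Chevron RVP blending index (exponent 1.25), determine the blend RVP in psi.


Chevron index: RVP_blend = (sum xi*RVPi^1.25)^(1/1.25)
RVP^1.25 terms: 0.28 * 8.7^1.25 + 0.72 * 1.3^1.25 = 5.18312
RVP_blend = 5.18312^(1/1.25) = 3.730

3.730 psi


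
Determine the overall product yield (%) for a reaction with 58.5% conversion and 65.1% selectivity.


Overall yield = conversion (%) * selectivity (%) / 100
Conversion = 58.5%, Selectivity = 65.1%
Y = 58.5 * 65.1 / 100
= 38.0835 %

38.0835 %


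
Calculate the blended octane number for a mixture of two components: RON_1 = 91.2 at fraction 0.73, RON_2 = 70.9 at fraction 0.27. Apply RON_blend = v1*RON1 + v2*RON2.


Linear blending: RON_blend = sum(vi * RONi)
Contribution 1: 0.73 * 91.2 = 66.576
Contribution 2: 0.27 * 70.9 = 19.143
RON_blend = 66.576 + 19.143 = 85.719

85.719


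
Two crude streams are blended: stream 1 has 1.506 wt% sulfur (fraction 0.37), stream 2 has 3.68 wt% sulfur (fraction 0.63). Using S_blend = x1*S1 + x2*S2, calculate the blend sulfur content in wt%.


Linear sulfur blending: S_blend = x1*S1 + x2*S2
Contribution 1: 0.37 * 1.506 = 0.55722 wt%
Contribution 2: 0.63 * 3.68 = 2.3184 wt%
S_blend = 0.55722 + 2.3184 = 2.87562

2.87562 wt%


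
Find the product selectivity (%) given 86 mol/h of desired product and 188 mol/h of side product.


Selectivity = desired / (desired + undesired) * 100
Total products = 86 + 188 = 274 mol/h
S = 86 / 274 * 100
= 0.3139 * 100
= 31.39 %

31.39 %


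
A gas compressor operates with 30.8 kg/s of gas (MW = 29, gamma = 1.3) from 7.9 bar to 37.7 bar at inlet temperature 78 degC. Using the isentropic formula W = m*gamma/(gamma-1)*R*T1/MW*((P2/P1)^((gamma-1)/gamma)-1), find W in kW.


Isentropic work: W = m*(gamma/(gamma-1))*(R*T1/MW)*((P2/P1)^((gamma-1)/gamma) - 1)
T1 = 78 + 273.15 = 351.15 K
Pressure ratio = 37.7 / 7.9 = 4.77215
Exponent = (1.3 - 1)/1.3 = 0.230769
(P2/P1)^exp - 1 = 4.77215^0.230769 - 1 = 0.434254
W = 30.8 * 1.3 / 0.3 * 8.314 * 351.15 / 29 * 0.434254 = 5835

5835 kW


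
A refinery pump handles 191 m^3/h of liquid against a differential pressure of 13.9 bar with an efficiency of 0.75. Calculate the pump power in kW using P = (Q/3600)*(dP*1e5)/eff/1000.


Q = 191 / 3600 = 0.0530556 m^3/s
P = 0.0530556 * (13.9 * 1e5) / 0.75 / 1000 = 98.33

98.33 kW


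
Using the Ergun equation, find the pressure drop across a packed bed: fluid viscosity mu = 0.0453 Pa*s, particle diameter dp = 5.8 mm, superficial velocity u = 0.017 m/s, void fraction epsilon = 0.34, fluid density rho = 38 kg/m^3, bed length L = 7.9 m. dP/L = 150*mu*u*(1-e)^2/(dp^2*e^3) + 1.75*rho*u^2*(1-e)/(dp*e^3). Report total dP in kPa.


dp = 5.8 mm = 0.0058 m
Viscous term = 150*0.0453*0.017*(1-0.34)^2 / (0.0058^2*0.34^3) = 38056.9
Inertial term = 1.75*38*0.017^2*(1-0.34) / (0.0058*0.34^3) = 55.6415
dP/L = 38056.9 + 55.6415 = 38112.5 Pa/m
dP = 38112.5 * 7.9 / 1000 = 301.1 kPa

301.1 kPa


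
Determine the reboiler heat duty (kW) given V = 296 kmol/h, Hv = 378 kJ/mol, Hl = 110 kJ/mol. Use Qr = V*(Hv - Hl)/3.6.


Qr = 296 * (378 - 110) / 3.6 = 296 * 268 / 3.6 = 22040

22040 kW


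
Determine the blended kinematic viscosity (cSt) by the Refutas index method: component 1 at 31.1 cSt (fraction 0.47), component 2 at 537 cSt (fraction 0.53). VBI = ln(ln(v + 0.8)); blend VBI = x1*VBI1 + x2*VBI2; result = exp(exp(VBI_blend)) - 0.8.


Refutas method: VBN_i = 14.534*ln(ln(visc_i + 0.8)) + 10.975, blended linearly by mass fraction; since VBN is linear in VBI_i = ln(ln(visc_i + 0.8)) and the fractions sum to 1, blend VBI directly: visc = exp(exp(VBI_blend)) - 0.8
VBI_1 = ln(ln(31.1 + 0.8)) = 1.24202
VBI_2 = ln(ln(537 + 0.8)) = 1.83856
VBI_blend = 0.47 * 1.24202 + 0.53 * 1.83856 = 1.55819
visc_blend = exp(exp(1.55819)) - 0.8 = 114.8

114.8 cSt


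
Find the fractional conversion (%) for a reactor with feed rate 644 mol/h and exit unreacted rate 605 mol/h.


X = (F_in - F_out) / F_in * 100
Moles reacted = 644 - 605 = 39
X = 39 / 644 * 100
= 0.06056 * 100
= 6.056 %

6.056 %


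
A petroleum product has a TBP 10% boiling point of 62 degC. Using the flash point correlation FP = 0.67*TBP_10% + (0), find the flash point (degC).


FP = 0.67 * 62 + (0) = 41.54

41.54 degC


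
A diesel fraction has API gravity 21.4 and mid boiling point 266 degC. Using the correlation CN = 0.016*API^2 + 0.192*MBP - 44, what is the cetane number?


CN = 0.016 * 21.4^2 + 0.192 * 266 - 44
CN = 7.32736 + 51.072 - 44 = 14.39936

14.39936


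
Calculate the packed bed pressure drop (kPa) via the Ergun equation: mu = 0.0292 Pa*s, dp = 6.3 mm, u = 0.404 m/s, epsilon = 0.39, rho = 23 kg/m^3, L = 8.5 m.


dp = 6.3 mm = 0.0063 m
Viscous term = 150*0.0292*0.404*(1-0.39)^2 / (0.0063^2*0.39^3) = 279666
Inertial term = 1.75*23*0.404^2*(1-0.39) / (0.0063*0.39^3) = 10723.2
dP/L = 279666 + 10723.2 = 290389 Pa/m
dP = 290389 * 8.5 / 1000 = 2468 kPa

2468 kPa


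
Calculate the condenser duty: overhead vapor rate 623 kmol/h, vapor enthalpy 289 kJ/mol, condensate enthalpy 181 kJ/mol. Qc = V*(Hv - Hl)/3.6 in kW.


Qc = 623 * (289 - 181) / 3.6 = 623 * 108 / 3.6 = 18690

18690 kW


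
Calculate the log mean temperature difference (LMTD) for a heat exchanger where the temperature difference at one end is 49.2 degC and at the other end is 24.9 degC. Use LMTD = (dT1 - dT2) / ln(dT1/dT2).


LMTD = (dT1 - dT2) / ln(dT1/dT2)
= (49.2 - 24.9) / ln(49.2 / 24.9) = 24.3 / 0.681026 = 35.68

35.68 degC


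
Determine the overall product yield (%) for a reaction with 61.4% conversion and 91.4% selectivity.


Overall yield = conversion (%) * selectivity (%) / 100
Conversion = 61.4%, Selectivity = 91.4%
Y = 61.4 * 91.4 / 100
= 56.1196 %

56.1196 %


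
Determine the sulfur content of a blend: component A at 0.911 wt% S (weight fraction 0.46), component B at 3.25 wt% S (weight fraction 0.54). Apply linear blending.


Linear sulfur blending: S_blend = x1*S1 + x2*S2
Contribution 1: 0.46 * 0.911 = 0.41906 wt%
Contribution 2: 0.54 * 3.25 = 1.755 wt%
S_blend = 0.41906 + 1.755 = 2.17406

2.17406 wt%


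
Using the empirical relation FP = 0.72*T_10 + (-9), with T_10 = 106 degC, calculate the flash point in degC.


FP = 0.72 * 106 + (-9) = 67.32

67.32 degC


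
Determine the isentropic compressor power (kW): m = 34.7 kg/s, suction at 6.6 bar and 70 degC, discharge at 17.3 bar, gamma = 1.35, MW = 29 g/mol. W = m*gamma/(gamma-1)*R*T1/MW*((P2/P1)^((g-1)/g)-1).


Isentropic work: W = m*(gamma/(gamma-1))*(R*T1/MW)*((P2/P1)^((gamma-1)/gamma) - 1)
T1 = 70 + 273.15 = 343.15 K
Pressure ratio = 17.3 / 6.6 = 2.62121
Exponent = (1.35 - 1)/1.35 = 0.259259
(P2/P1)^exp - 1 = 2.62121^0.259259 - 1 = 0.283809
W = 34.7 * 1.35 / 0.35 * 8.314 * 343.15 / 29 * 0.283809 = 3737

3737 kW


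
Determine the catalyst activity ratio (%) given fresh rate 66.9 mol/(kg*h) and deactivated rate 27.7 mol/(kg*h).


Activity (%) = (rate_used / rate_fresh) * 100
rate_used = 27.7, rate_fresh = 66.9
= (27.7 / 66.9) * 100
= 0.4141 * 100 = 41.41

41.41 %


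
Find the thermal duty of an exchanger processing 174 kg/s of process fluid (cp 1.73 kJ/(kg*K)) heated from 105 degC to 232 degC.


Q = m_dot * cp * delta_T
delta_T = 232 - 105 = 127 K
Q = 174 * 1.73 * 127
= 301.02 * 127
= 38229.54 kW

38229.54 kW


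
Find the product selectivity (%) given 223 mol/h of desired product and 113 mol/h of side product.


Selectivity = desired / (desired + undesired) * 100
Total products = 223 + 113 = 336 mol/h
S = 223 / 336 * 100
= 0.6637 * 100
= 66.37 %

66.37 %


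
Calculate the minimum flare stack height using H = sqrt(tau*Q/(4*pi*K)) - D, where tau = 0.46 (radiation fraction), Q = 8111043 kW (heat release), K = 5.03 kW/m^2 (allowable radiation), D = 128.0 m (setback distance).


tau*Q/(4*pi*K) = 0.46 * 8111043 / (4 * pi * 5.03) = 59027.8
sqrt(59027.8) = 242.956
H = 242.956 - 128.0 = 115.0

115.0 m


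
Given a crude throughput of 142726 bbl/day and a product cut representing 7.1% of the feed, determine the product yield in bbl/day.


Crude throughput = 142726 bbl/day
Fraction yield = 7.1%
yield = throughput * fraction / 100
yield = 142726 * 7.1 / 100 = 10133.546

10133.546 bbl/day


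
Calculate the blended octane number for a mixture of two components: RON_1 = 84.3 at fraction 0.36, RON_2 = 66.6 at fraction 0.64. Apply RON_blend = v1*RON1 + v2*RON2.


Linear blending: RON_blend = sum(vi * RONi)
Contribution 1: 0.36 * 84.3 = 30.348
Contribution 2: 0.64 * 66.6 = 42.624
RON_blend = 30.348 + 42.624 = 72.972

72.972


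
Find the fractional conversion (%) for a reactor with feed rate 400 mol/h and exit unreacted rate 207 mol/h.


X = (F_in - F_out) / F_in * 100
Moles reacted = 400 - 207 = 193
X = 193 / 400 * 100
= 0.4825 * 100
= 48.25 %

48.25 %


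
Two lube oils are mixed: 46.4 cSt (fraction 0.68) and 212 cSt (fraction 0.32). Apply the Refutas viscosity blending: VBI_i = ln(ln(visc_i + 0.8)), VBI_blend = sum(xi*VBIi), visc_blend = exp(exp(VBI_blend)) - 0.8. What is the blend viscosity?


Refutas method: VBN_i = 14.534*ln(ln(visc_i + 0.8)) + 10.975, blended linearly by mass fraction; since VBN is linear in VBI_i = ln(ln(visc_i + 0.8)) and the fractions sum to 1, blend VBI directly: visc = exp(exp(VBI_blend)) - 0.8
VBI_1 = ln(ln(46.4 + 0.8)) = 1.34921
VBI_2 = ln(ln(212 + 0.8)) = 1.67903
VBI_blend = 0.68 * 1.34921 + 0.32 * 1.67903 = 1.45475
visc_blend = exp(exp(1.45475)) - 0.8 = 71.69

71.69 cSt


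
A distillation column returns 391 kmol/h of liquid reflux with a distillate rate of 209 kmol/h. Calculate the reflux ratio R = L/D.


Reflux ratio definition: R = L / D (liquid returned / distillate withdrawn)
L = 391 kmol/h, D = 209 kmol/h
R = 391 / 209 = 1.871

1.871


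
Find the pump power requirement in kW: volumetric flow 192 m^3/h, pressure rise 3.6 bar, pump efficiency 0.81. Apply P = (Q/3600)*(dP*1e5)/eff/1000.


Q = 192 / 3600 = 0.0533333 m^3/s
P = 0.0533333 * (3.6 * 1e5) / 0.81 / 1000 = 23.70

23.70 kW


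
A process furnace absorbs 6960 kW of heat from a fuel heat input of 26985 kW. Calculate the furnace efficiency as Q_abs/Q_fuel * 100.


Furnace efficiency = Q_absorbed / Q_fuel * 100
= 6960 / 26985 * 100 = 25.79

25.79 %


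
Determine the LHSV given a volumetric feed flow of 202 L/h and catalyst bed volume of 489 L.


LHSV = volumetric feed rate / catalyst volume
= 202 L/h / 489 L
= 0.4131 h^-1

0.4131 h^-1


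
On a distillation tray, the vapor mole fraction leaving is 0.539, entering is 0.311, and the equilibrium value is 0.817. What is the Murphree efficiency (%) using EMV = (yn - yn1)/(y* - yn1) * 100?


Murphree vapor efficiency: EMV = (y_n - y_(n-1)) / (y*_n - y_(n-1)) * 100
EMV = (0.539 - 0.311) / (0.817 - 0.311) * 100 = 0.228 / 0.506 * 100 = 45.06

45.06 %


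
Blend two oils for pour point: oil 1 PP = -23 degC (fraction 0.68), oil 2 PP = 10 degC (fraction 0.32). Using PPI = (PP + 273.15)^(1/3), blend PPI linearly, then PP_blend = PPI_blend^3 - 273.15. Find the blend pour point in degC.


PPI_1 = (-23 + 273.15)^(1/3) = 6.300865
PPI_2 = (10 + 273.15)^(1/3) = 6.566574
PPI_blend = 0.68 * 6.300865 + 0.32 * 6.566574 = 6.385892
PP_blend = 6.385892^3 - 273.15 = 260.4142 - 273.15 = -12.74

-12.74 degC


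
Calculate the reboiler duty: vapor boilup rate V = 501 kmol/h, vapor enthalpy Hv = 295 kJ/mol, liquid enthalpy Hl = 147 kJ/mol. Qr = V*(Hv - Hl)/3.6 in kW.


Qr = 501 * (295 - 147) / 3.6 = 501 * 148 / 3.6 = 20600

20600 kW


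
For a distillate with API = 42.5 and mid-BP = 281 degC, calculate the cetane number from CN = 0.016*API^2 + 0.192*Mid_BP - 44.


CN = 0.016 * 42.5^2 + 0.192 * 281 - 44
CN = 28.9 + 53.952 - 44 = 38.852

38.852


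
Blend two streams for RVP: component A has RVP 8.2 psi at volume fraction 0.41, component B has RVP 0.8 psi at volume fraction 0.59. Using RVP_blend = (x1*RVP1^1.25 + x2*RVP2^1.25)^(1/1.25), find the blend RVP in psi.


Chevron index: RVP_blend = (sum xi*RVPi^1.25)^(1/1.25)
RVP^1.25 terms: 0.41 * 8.2^1.25 + 0.59 * 0.8^1.25 = 6.13559
RVP_blend = 6.13559^(1/1.25) = 4.269

4.269 psi


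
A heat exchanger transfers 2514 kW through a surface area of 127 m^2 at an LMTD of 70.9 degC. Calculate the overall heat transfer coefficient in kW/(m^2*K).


From Q = U*A*LMTD, U = Q / (A * LMTD)
U = 2514 / (127 * 70.9) = 2514 / 9004.3 = 0.2792

0.2792 kW/(m^2*K)


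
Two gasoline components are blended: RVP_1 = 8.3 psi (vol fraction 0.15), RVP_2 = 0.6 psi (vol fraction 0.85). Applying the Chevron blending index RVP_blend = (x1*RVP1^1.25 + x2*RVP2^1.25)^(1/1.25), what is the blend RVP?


Chevron index: RVP_blend = (sum xi*RVPi^1.25)^(1/1.25)
RVP^1.25 terms: 0.15 * 8.3^1.25 + 0.85 * 0.6^1.25 = 2.56205
RVP_blend = 2.56205^(1/1.25) = 2.123

2.123 psi


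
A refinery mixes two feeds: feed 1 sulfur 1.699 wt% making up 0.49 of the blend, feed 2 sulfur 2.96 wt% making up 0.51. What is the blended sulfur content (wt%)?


Linear sulfur blending: S_blend = x1*S1 + x2*S2
Contribution 1: 0.49 * 1.699 = 0.83251 wt%
Contribution 2: 0.51 * 2.96 = 1.5096 wt%
S_blend = 0.83251 + 1.5096 = 2.34211

2.34211 wt%


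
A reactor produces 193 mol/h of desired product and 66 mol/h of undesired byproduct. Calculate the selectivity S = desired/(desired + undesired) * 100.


Selectivity = desired / (desired + undesired) * 100
Total products = 193 + 66 = 259 mol/h
S = 193 / 259 * 100
= 0.7452 * 100
= 74.52 %

74.52 %


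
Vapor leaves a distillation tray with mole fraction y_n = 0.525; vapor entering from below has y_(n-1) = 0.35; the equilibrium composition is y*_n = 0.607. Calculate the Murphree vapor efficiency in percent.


Murphree vapor efficiency: EMV = (y_n - y_(n-1)) / (y*_n - y_(n-1)) * 100
EMV = (0.525 - 0.35) / (0.607 - 0.35) * 100 = 0.175 / 0.257 * 100 = 68.09

68.09 %


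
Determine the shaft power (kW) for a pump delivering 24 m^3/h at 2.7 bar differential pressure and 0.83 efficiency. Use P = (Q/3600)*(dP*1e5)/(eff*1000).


Q = 24 / 3600 = 0.00666667 m^3/s
P = 0.00666667 * (2.7 * 1e5) / 0.83 / 1000 = 2.169

2.169 kW


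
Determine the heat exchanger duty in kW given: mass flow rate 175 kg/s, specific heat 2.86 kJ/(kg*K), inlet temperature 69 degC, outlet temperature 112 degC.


Q = m_dot * cp * delta_T
delta_T = 112 - 69 = 43 K
Q = 175 * 2.86 * 43
= 500.5 * 43
= 21521.5 kW

21521.5 kW


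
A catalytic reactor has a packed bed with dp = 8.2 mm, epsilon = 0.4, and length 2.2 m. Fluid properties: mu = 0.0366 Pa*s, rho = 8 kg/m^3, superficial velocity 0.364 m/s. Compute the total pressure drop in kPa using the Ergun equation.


dp = 8.2 mm = 0.0082 m
Viscous term = 150*0.0366*0.364*(1-0.4)^2 / (0.0082^2*0.4^3) = 167174
Inertial term = 1.75*8*0.364^2*(1-0.4) / (0.0082*0.4^3) = 2120.74
dP/L = 167174 + 2120.74 = 169295 Pa/m
dP = 169295 * 2.2 / 1000 = 372.4 kPa

372.4 kPa


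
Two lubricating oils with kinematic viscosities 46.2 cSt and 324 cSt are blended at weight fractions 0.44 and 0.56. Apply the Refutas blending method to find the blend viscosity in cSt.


Refutas method: VBN_i = 14.534*ln(ln(visc_i + 0.8)) + 10.975, blended linearly by mass fraction; since VBN is linear in VBI_i = ln(ln(visc_i + 0.8)) and the fractions sum to 1, blend VBI directly: visc = exp(exp(VBI_blend)) - 0.8
VBI_1 = ln(ln(46.2 + 0.8)) = 1.34811
VBI_2 = ln(ln(324 + 0.8)) = 1.75496
VBI_blend = 0.44 * 1.34811 + 0.56 * 1.75496 = 1.57595
visc_blend = exp(exp(1.57595)) - 0.8 = 125.1

125.1 cSt


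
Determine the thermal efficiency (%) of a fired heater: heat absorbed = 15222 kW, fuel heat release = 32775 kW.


Furnace efficiency = Q_absorbed / Q_fuel * 100
= 15222 / 32775 * 100 = 46.44

46.44 %


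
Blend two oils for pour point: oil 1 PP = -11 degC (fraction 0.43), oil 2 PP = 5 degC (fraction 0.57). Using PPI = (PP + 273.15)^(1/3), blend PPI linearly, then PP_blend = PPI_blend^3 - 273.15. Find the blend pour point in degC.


PPI_1 = (-11 + 273.15)^(1/3) = 6.400049
PPI_2 = (5 + 273.15)^(1/3) = 6.527693
PPI_blend = 0.43 * 6.400049 + 0.57 * 6.527693 = 6.472806
PP_blend = 6.472806^3 - 273.15 = 271.1926 - 273.15 = -1.96

-1.96 degC


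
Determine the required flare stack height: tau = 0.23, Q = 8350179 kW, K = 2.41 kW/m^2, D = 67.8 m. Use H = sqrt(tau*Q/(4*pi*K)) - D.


tau*Q/(4*pi*K) = 0.23 * 8350179 / (4 * pi * 2.41) = 63415.7
sqrt(63415.7) = 251.825
H = 251.825 - 67.8 = 184.0

184.0 m


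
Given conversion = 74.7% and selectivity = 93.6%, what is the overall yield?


Overall yield = conversion (%) * selectivity (%) / 100
Conversion = 74.7%, Selectivity = 93.6%
Y = 74.7 * 93.6 / 100
= 69.9192 %

69.9192 %


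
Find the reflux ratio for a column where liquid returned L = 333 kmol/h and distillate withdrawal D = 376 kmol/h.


Reflux ratio definition: R = L / D (liquid returned / distillate withdrawn)
L = 333 kmol/h, D = 376 kmol/h
R = 333 / 376 = 0.8856

0.8856


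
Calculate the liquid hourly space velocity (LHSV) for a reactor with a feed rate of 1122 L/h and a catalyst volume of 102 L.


LHSV = volumetric feed rate / catalyst volume
= 1122 L/h / 102 L
= 11.00 h^-1

11.00 h^-1


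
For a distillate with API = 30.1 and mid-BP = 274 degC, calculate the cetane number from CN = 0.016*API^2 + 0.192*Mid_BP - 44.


CN = 0.016 * 30.1^2 + 0.192 * 274 - 44
CN = 14.49616 + 52.608 - 44 = 23.10416

23.10416


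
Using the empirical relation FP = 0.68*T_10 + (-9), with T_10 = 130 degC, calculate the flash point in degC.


FP = 0.68 * 130 + (-9) = 79.4

79.4 degC


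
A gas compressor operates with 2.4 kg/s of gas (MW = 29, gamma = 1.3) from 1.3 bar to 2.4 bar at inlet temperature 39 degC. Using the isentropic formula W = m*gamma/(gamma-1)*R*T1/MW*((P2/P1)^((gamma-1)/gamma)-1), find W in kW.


Isentropic work: W = m*(gamma/(gamma-1))*(R*T1/MW)*((P2/P1)^((gamma-1)/gamma) - 1)
T1 = 39 + 273.15 = 312.15 K
Pressure ratio = 2.4 / 1.3 = 1.84615
Exponent = (1.3 - 1)/1.3 = 0.230769
(P2/P1)^exp - 1 = 1.84615^0.230769 - 1 = 0.151983
W = 2.4 * 1.3 / 0.3 * 8.314 * 312.15 / 29 * 0.151983 = 141.5

141.5 kW


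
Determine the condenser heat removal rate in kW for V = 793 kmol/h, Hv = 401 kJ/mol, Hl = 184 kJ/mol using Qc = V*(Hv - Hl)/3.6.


Qc = 793 * (401 - 184) / 3.6 = 793 * 217 / 3.6 = 47800

47800 kW


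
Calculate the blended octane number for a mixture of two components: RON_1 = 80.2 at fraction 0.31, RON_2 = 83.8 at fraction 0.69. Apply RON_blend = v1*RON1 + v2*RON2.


Linear blending: RON_blend = sum(vi * RONi)
Contribution 1: 0.31 * 80.2 = 24.862
Contribution 2: 0.69 * 83.8 = 57.822
RON_blend = 24.862 + 57.822 = 82.684

82.684


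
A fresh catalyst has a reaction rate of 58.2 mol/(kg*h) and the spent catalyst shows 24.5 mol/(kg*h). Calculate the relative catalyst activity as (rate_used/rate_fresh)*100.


Activity (%) = (rate_used / rate_fresh) * 100
rate_used = 24.5, rate_fresh = 58.2
= (24.5 / 58.2) * 100
= 0.4210 * 100 = 42.10

42.10 %


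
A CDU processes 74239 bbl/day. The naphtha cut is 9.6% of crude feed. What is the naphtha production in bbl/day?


Crude throughput = 74239 bbl/day
Fraction yield = 9.6%
yield = throughput * fraction / 100
yield = 74239 * 9.6 / 100 = 7126.944

7126.944 bbl/day


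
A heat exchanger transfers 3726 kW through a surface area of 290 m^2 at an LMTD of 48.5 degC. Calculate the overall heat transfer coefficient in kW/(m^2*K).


From Q = U*A*LMTD, U = Q / (A * LMTD)
U = 3726 / (290 * 48.5) = 3726 / 14065 = 0.2649

0.2649 kW/(m^2*K)


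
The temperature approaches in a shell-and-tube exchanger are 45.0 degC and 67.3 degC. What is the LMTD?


LMTD = (dT1 - dT2) / ln(dT1/dT2)
= (45.0 - 67.3) / ln(45.0 / 67.3) = -22.3 / -0.402498 = 55.40

55.40 degC


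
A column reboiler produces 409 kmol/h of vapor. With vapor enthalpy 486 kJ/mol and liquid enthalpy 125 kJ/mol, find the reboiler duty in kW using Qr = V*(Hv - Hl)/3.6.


Qr = 409 * (486 - 125) / 3.6 = 409 * 361 / 3.6 = 41010

41010 kW


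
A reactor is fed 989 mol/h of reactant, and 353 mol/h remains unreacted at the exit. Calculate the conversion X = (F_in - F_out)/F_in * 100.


X = (F_in - F_out) / F_in * 100
Moles reacted = 989 - 353 = 636
X = 636 / 989 * 100
= 0.6431 * 100
= 64.31 %

64.31 %


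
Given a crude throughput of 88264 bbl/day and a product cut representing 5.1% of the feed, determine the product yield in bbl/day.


Crude throughput = 88264 bbl/day
Fraction yield = 5.1%
yield = throughput * fraction / 100
yield = 88264 * 5.1 / 100 = 4501.464

4501.464 bbl/day


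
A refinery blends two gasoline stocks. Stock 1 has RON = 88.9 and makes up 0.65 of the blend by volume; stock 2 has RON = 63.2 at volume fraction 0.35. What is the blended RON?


Linear blending: RON_blend = sum(vi * RONi)
Contribution 1: 0.65 * 88.9 = 57.785
Contribution 2: 0.35 * 63.2 = 22.12
RON_blend = 57.785 + 22.12 = 79.905

79.905


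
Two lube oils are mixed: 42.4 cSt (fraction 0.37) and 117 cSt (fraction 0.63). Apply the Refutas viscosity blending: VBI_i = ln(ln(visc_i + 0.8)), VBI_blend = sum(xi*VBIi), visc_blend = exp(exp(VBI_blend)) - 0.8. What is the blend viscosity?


Refutas method: VBN_i = 14.534*ln(ln(visc_i + 0.8)) + 10.975, blended linearly by mass fraction; since VBN is linear in VBI_i = ln(ln(visc_i + 0.8)) and the fractions sum to 1, blend VBI directly: visc = exp(exp(VBI_blend)) - 0.8
VBI_1 = ln(ln(42.4 + 0.8)) = 1.32597
VBI_2 = ln(ln(117 + 0.8)) = 1.56213
VBI_blend = 0.37 * 1.32597 + 0.63 * 1.56213 = 1.47475
visc_blend = exp(exp(1.47475)) - 0.8 = 78.24

78.24 cSt


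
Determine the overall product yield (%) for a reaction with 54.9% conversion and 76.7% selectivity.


Overall yield = conversion (%) * selectivity (%) / 100
Conversion = 54.9%, Selectivity = 76.7%
Y = 54.9 * 76.7 / 100
= 42.1083 %

42.1083 %


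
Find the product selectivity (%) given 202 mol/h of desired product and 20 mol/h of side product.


Selectivity = desired / (desired + undesired) * 100
Total products = 202 + 20 = 222 mol/h
S = 202 / 222 * 100
= 0.9099 * 100
= 90.99 %

90.99 %


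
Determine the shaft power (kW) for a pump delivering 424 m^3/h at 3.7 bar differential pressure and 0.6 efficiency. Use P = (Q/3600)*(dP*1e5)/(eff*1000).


Q = 424 / 3600 = 0.117778 m^3/s
P = 0.117778 * (3.7 * 1e5) / 0.6 / 1000 = 72.63

72.63 kW


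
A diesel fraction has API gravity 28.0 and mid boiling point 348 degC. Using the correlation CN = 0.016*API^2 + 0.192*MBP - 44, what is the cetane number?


CN = 0.016 * 28.0^2 + 0.192 * 348 - 44
CN = 12.544 + 66.816 - 44 = 35.36

35.36


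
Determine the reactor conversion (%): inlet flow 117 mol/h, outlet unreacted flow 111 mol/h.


X = (F_in - F_out) / F_in * 100
Moles reacted = 117 - 111 = 6
X = 6 / 117 * 100
= 0.05128 * 100
= 5.128 %

5.128 %


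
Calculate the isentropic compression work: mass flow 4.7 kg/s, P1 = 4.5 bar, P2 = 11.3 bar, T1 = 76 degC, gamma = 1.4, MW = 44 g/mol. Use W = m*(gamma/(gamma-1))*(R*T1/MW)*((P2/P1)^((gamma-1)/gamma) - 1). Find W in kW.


Isentropic work: W = m*(gamma/(gamma-1))*(R*T1/MW)*((P2/P1)^((gamma-1)/gamma) - 1)
T1 = 76 + 273.15 = 349.15 K
Pressure ratio = 11.3 / 4.5 = 2.51111
Exponent = (1.4 - 1)/1.4 = 0.285714
(P2/P1)^exp - 1 = 2.51111^0.285714 - 1 = 0.30091
W = 4.7 * 1.4 / 0.4 * 8.314 * 349.15 / 44 * 0.30091 = 326.6

326.6 kW


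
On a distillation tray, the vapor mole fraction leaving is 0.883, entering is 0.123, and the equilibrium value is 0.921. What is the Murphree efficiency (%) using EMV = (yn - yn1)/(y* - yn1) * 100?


Murphree vapor efficiency: EMV = (y_n - y_(n-1)) / (y*_n - y_(n-1)) * 100
EMV = (0.883 - 0.123) / (0.921 - 0.123) * 100 = 0.76 / 0.798 * 100 = 95.24

95.24 %


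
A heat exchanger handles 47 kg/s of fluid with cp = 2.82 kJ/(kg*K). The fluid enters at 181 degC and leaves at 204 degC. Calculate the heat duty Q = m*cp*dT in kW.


Q = m_dot * cp * delta_T
delta_T = 204 - 181 = 23 K
Q = 47 * 2.82 * 23
= 132.54 * 23
= 3048.42 kW

3048.42 kW


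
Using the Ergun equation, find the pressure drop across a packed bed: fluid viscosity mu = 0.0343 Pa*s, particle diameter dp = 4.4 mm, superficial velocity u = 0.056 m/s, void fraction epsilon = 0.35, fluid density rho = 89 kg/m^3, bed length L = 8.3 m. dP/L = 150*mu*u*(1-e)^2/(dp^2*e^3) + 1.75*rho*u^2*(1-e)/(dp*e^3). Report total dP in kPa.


dp = 4.4 mm = 0.0044 m
Viscous term = 150*0.0343*0.056*(1-0.35)^2 / (0.0044^2*0.35^3) = 146653
Inertial term = 1.75*89*0.056^2*(1-0.35) / (0.0044*0.35^3) = 1682.91
dP/L = 146653 + 1682.91 = 148336 Pa/m
dP = 148336 * 8.3 / 1000 = 1231 kPa

1231 kPa


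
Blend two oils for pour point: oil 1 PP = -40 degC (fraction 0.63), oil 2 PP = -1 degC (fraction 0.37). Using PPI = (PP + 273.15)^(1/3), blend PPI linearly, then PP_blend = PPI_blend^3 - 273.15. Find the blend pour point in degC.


PPI_1 = (-40 + 273.15)^(1/3) = 6.15477
PPI_2 = (-1 + 273.15)^(1/3) = 6.480414
PPI_blend = 0.63 * 6.15477 + 0.37 * 6.480414 = 6.275258
PP_blend = 6.275258^3 - 273.15 = 247.1125 - 273.15 = -26.04

-26.04 degC


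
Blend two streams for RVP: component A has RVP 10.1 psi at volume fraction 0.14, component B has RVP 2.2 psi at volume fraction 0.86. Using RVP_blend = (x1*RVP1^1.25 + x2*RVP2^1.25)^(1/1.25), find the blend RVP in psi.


Chevron index: RVP_blend = (sum xi*RVPi^1.25)^(1/1.25)
RVP^1.25 terms: 0.14 * 10.1^1.25 + 0.86 * 2.2^1.25 = 4.82499
RVP_blend = 4.82499^(1/1.25) = 3.522

3.522 psi


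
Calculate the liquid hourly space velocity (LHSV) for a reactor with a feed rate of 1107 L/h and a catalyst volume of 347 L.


LHSV = volumetric feed rate / catalyst volume
= 1107 L/h / 347 L
= 3.190 h^-1

3.190 h^-1


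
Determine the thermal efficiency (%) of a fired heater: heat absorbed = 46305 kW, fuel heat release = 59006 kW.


Furnace efficiency = Q_absorbed / Q_fuel * 100
= 46305 / 59006 * 100 = 78.48

78.48 %


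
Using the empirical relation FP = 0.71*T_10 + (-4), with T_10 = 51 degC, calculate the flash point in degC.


FP = 0.71 * 51 + (-4) = 32.21

32.21 degC


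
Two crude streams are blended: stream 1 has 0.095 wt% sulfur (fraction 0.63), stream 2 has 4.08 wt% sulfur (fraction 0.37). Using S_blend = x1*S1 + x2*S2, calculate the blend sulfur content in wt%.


Linear sulfur blending: S_blend = x1*S1 + x2*S2
Contribution 1: 0.63 * 0.095 = 0.05985 wt%
Contribution 2: 0.37 * 4.08 = 1.5096 wt%
S_blend = 0.05985 + 1.5096 = 1.56945

1.56945 wt%


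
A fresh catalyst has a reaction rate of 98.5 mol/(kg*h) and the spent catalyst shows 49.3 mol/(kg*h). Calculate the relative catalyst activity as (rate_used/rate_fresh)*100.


Activity (%) = (rate_used / rate_fresh) * 100
rate_used = 49.3, rate_fresh = 98.5
= (49.3 / 98.5) * 100
= 0.5005 * 100 = 50.05

50.05 %


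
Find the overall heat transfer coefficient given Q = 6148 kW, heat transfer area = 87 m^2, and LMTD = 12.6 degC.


From Q = U*A*LMTD, U = Q / (A * LMTD)
U = 6148 / (87 * 12.6) = 6148 / 1096.2 = 5.608

5.608 kW/(m^2*K)


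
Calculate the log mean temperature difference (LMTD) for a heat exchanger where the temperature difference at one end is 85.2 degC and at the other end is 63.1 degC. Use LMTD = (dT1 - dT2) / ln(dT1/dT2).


LMTD = (dT1 - dT2) / ln(dT1/dT2)
= (85.2 - 63.1) / ln(85.2 / 63.1) = 22.1 / 0.300281 = 73.60

73.60 degC


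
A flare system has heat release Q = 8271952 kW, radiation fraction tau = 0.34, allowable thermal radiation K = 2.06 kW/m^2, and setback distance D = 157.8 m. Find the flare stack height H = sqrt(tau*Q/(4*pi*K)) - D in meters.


tau*Q/(4*pi*K) = 0.34 * 8271952 / (4 * pi * 2.06) = 108645
sqrt(108645) = 329.613
H = 329.613 - 157.8 = 171.8

171.8 m


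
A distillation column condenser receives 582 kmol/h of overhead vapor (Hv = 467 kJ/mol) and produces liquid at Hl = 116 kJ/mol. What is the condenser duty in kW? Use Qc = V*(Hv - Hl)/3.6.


Qc = 582 * (467 - 116) / 3.6 = 582 * 351 / 3.6 = 56740

56740 kW


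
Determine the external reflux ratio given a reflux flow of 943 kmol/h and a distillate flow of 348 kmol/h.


Reflux ratio definition: R = L / D (liquid returned / distillate withdrawn)
L = 943 kmol/h, D = 348 kmol/h
R = 943 / 348 = 2.710

2.710


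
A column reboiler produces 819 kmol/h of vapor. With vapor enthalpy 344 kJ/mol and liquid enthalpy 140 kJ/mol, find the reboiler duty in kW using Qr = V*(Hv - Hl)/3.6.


Qr = 819 * (344 - 140) / 3.6 = 819 * 204 / 3.6 = 46410

46410 kW


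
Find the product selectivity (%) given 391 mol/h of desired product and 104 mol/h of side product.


Selectivity = desired / (desired + undesired) * 100
Total products = 391 + 104 = 495 mol/h
S = 391 / 495 * 100
= 0.7899 * 100
= 78.99 %

78.99 %


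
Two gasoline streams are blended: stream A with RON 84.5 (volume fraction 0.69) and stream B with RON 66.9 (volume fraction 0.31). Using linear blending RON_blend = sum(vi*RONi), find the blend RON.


Linear blending: RON_blend = sum(vi * RONi)
Contribution 1: 0.69 * 84.5 = 58.305
Contribution 2: 0.31 * 66.9 = 20.739
RON_blend = 58.305 + 20.739 = 79.044

79.044


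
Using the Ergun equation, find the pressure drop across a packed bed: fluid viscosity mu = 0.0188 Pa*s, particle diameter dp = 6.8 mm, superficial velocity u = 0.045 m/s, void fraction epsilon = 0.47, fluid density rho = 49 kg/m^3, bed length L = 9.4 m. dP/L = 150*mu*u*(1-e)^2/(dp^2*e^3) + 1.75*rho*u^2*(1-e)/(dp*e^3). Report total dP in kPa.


dp = 6.8 mm = 0.0068 m
Viscous term = 150*0.0188*0.045*(1-0.47)^2 / (0.0068^2*0.47^3) = 7425.09
Inertial term = 1.75*49*0.045^2*(1-0.47) / (0.0068*0.47^3) = 130.356
dP/L = 7425.09 + 130.356 = 7555.45 Pa/m
dP = 7555.45 * 9.4 / 1000 = 71.02 kPa

71.02 kPa


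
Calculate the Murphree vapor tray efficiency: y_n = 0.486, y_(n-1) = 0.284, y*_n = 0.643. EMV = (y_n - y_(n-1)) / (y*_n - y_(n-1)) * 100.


Murphree vapor efficiency: EMV = (y_n - y_(n-1)) / (y*_n - y_(n-1)) * 100
EMV = (0.486 - 0.284) / (0.643 - 0.284) * 100 = 0.202 / 0.359 * 100 = 56.27

56.27 %


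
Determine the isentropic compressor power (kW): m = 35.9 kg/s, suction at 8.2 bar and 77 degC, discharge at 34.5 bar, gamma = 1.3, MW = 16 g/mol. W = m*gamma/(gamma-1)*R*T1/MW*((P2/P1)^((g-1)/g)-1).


Isentropic work: W = m*(gamma/(gamma-1))*(R*T1/MW)*((P2/P1)^((gamma-1)/gamma) - 1)
T1 = 77 + 273.15 = 350.15 K
Pressure ratio = 34.5 / 8.2 = 4.20732
Exponent = (1.3 - 1)/1.3 = 0.230769
(P2/P1)^exp - 1 = 4.20732^0.230769 - 1 = 0.39316
W = 35.9 * 1.3 / 0.3 * 8.314 * 350.15 / 16 * 0.39316 = 11130

11130 kW


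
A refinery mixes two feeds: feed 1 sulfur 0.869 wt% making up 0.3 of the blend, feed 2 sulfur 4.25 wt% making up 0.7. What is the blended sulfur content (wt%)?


Linear sulfur blending: S_blend = x1*S1 + x2*S2
Contribution 1: 0.3 * 0.869 = 0.2607 wt%
Contribution 2: 0.7 * 4.25 = 2.975 wt%
S_blend = 0.2607 + 2.975 = 3.2357

3.2357 wt%


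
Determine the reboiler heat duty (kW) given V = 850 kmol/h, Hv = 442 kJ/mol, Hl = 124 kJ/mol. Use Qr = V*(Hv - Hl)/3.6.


Qr = 850 * (442 - 124) / 3.6 = 850 * 318 / 3.6 = 75080

75080 kW


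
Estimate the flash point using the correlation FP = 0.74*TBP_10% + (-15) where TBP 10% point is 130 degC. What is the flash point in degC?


FP = 0.74 * 130 + (-15) = 81.2

81.2 degC


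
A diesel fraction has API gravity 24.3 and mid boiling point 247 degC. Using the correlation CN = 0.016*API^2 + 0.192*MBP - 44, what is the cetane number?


CN = 0.016 * 24.3^2 + 0.192 * 247 - 44
CN = 9.44784 + 47.424 - 44 = 12.87184

12.87184


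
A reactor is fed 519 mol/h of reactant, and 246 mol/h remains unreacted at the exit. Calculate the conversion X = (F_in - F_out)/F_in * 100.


X = (F_in - F_out) / F_in * 100
Moles reacted = 519 - 246 = 273
X = 273 / 519 * 100
= 0.5260 * 100
= 52.60 %

52.60 %


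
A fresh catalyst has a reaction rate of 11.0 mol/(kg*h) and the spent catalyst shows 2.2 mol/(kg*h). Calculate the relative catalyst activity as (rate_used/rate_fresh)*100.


Activity (%) = (rate_used / rate_fresh) * 100
rate_used = 2.2, rate_fresh = 11.0
= (2.2 / 11.0) * 100
= 0.2000 * 100 = 20.00

20.00 %


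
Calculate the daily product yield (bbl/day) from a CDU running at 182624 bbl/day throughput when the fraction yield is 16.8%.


Crude throughput = 182624 bbl/day
Fraction yield = 16.8%
yield = throughput * fraction / 100
yield = 182624 * 16.8 / 100 = 30680.832

30680.832 bbl/day


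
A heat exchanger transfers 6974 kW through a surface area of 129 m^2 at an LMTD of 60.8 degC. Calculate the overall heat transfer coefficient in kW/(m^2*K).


From Q = U*A*LMTD, U = Q / (A * LMTD)
U = 6974 / (129 * 60.8) = 6974 / 7843.2 = 0.8892

0.8892 kW/(m^2*K)


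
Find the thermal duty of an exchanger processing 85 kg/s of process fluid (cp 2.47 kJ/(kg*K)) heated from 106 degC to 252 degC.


Q = m_dot * cp * delta_T
delta_T = 252 - 106 = 146 K
Q = 85 * 2.47 * 146
= 209.95 * 146
= 30652.7 kW

30652.7 kW


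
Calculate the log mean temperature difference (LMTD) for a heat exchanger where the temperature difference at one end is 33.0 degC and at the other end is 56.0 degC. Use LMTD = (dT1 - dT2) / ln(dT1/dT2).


LMTD = (dT1 - dT2) / ln(dT1/dT2)
= (33.0 - 56.0) / ln(33.0 / 56.0) = -23 / -0.528844 = 43.49

43.49 degC


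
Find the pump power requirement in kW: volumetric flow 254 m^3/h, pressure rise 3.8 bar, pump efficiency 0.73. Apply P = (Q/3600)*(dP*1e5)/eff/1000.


Q = 254 / 3600 = 0.0705556 m^3/s
P = 0.0705556 * (3.8 * 1e5) / 0.73 / 1000 = 36.73

36.73 kW


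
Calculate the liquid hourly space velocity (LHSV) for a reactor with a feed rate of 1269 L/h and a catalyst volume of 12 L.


LHSV = volumetric feed rate / catalyst volume
= 1269 L/h / 12 L
= 105.8 h^-1

105.8 h^-1


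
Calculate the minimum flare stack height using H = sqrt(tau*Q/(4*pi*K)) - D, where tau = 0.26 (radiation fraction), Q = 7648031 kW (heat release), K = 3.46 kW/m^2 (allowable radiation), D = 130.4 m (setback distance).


tau*Q/(4*pi*K) = 0.26 * 7648031 / (4 * pi * 3.46) = 45733.8
sqrt(45733.8) = 213.855
H = 213.855 - 130.4 = 83.45

83.45 m


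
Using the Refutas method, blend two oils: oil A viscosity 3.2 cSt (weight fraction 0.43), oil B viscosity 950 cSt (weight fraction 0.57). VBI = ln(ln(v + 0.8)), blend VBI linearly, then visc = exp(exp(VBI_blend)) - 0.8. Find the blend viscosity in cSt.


Refutas method: VBN_i = 14.534*ln(ln(visc_i + 0.8)) + 10.975, blended linearly by mass fraction; since VBN is linear in VBI_i = ln(ln(visc_i + 0.8)) and the fractions sum to 1, blend VBI directly: visc = exp(exp(VBI_blend)) - 0.8
VBI_1 = ln(ln(3.2 + 0.8)) = 0.326634
VBI_2 = ln(ln(950 + 0.8)) = 1.92531
VBI_blend = 0.43 * 0.326634 + 0.57 * 1.92531 = 1.23788
visc_blend = exp(exp(1.23788)) - 0.8 = 30.65

30.65 cSt


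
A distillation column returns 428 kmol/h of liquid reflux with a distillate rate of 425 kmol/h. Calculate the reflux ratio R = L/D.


Reflux ratio definition: R = L / D (liquid returned / distillate withdrawn)
L = 428 kmol/h, D = 425 kmol/h
R = 428 / 425 = 1.007

1.007


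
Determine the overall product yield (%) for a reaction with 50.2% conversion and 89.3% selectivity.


Overall yield = conversion (%) * selectivity (%) / 100
Conversion = 50.2%, Selectivity = 89.3%
Y = 50.2 * 89.3 / 100
= 44.8286 %

44.8286 %


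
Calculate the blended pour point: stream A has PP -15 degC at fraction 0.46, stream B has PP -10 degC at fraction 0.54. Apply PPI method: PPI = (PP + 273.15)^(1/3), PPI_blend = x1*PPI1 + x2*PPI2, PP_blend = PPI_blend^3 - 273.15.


PPI_1 = (-15 + 273.15)^(1/3) = 6.36733
PPI_2 = (-10 + 273.15)^(1/3) = 6.408176
PPI_blend = 0.46 * 6.36733 + 0.54 * 6.408176 = 6.389387
PP_blend = 6.389387^3 - 273.15 = 260.842 - 273.15 = -12.31

-12.31 degC


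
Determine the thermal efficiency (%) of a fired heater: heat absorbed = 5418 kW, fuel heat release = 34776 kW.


Furnace efficiency = Q_absorbed / Q_fuel * 100
= 5418 / 34776 * 100 = 15.58

15.58 %


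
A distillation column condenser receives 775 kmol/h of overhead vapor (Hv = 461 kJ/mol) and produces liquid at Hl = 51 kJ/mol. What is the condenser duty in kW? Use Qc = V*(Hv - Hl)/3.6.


Qc = 775 * (461 - 51) / 3.6 = 775 * 410 / 3.6 = 88260

88260 kW


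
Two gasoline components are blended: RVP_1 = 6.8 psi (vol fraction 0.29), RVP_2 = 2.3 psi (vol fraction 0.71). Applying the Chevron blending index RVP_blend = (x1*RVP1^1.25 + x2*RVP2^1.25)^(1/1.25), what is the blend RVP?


Chevron index: RVP_blend = (sum xi*RVPi^1.25)^(1/1.25)
RVP^1.25 terms: 0.29 * 6.8^1.25 + 0.71 * 2.3^1.25 = 5.19548
RVP_blend = 5.19548^(1/1.25) = 3.737

3.737 psi
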